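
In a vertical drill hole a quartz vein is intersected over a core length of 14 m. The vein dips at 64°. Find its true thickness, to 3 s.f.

True thickness t = h · cos(dip) = 14 × cos 64°
t = 14 × 0.4384 = 6.137 m

6.14 m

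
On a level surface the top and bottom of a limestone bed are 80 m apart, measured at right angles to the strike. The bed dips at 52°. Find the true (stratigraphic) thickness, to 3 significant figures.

True thickness t = w · sin(dip) = 80 × sin 52°
t = 80 × 0.7880 = 63.041 m

63.0 m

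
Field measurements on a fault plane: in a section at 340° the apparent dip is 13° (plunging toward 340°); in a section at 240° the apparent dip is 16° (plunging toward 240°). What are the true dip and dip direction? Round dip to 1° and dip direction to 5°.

The two traces are lines in the plane: v₁ = (sin 340°·cos 13°, cos 340°·cos 13°, −sin 13°), v₂ = (sin 240°·cos 16°, cos 240°·cos 16°, −sin 16°).
The plane normal is n = v₁ × v₂ ∝ (-0.360, 0.095, 0.922).
True dip = arccos(n_z / |n|) = arccos(0.9271) = 22.0°.
The horizontal component of n points toward azimuth atan2(n_x, n_y) = 285°, the dip direction.

true dip 22°, dip direction 285°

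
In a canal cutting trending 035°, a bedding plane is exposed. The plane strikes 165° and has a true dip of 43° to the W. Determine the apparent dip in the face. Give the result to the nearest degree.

The strike is 165° and the section trends 035°; the acute angle between them is β = 50°.
tan(apparent dip) = tan 43° · sin 50° = 0.7143
apparent dip = arctan 0.7143 = 35.54°

36°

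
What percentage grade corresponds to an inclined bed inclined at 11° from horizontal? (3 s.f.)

grade % = 100 × tan 11° = 100 × 0.1944

19.4%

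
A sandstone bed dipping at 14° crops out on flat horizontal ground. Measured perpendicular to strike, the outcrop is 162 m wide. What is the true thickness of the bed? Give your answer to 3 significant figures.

True thickness t = w · sin(dip) = 162 × sin 14°
t = 162 × 0.2419 = 39.191 m

39.2 m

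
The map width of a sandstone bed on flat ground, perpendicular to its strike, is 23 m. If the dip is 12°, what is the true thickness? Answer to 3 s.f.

True thickness t = w · sin(dip) = 23 × sin 12°
t = 23 × 0.2079 = 4.782 m

4.78 m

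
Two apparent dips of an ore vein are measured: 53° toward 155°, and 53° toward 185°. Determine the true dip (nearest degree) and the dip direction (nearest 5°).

true dip 54°, dip direction 170°

Each apparent-dip line lies in the plane. As unit vectors (x east, y north, z up), v₁ plunges 53°→155° and v₂ plunges 53°→185°.
n = v₁ × v₂ = (0.043, -0.245, 0.181) (taken with n_z > 0).
True dip = arccos(n_z / |n|) = arccos(0.5885) = 53.9°.
The horizontal component of n points toward azimuth atan2(n_x, n_y) = 170°, the dip direction.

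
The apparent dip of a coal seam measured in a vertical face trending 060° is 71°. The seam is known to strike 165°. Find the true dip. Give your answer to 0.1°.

71.6°

β = acute angle between strike 165° and section 060° = 75°.
tan(true dip) = tan 71° / sin 75° = 3.0067
true dip = arctan 3.0067 = 71.60°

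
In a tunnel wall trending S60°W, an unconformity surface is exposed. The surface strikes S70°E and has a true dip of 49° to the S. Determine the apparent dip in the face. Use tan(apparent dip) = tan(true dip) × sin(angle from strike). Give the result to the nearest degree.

41°

The strike is S70°E and the section trends S60°W; the acute angle between them is β = 50°.
tan(apparent dip) = tan 49° · sin 50° = 0.8812
α = arctan(0.8812) = 41.39°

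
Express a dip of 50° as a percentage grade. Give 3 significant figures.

grade % = 100 × tan 50° = 100 × 1.1918

119%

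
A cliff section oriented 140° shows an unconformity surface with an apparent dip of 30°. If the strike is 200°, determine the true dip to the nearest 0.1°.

33.7°

The section is 60° from the strike.
tan(true dip) = tan 30° / sin 60° = 0.6667
true dip = arctan 0.6667 = 33.69°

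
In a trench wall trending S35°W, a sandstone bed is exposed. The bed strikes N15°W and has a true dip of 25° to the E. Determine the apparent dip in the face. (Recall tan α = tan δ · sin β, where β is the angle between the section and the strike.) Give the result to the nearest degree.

The section lies 50° from the strike.
tan(apparent dip) = tan 25° · sin 50° = 0.3572
apparent dip = arctan 0.3572 = 19.66°

20°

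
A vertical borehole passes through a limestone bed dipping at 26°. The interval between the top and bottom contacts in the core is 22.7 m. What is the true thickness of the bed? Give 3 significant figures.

True thickness t = h · cos(dip) = 22.7 × cos 26°
t = 22.7 × 0.8988 = 20.403 m

20.4 m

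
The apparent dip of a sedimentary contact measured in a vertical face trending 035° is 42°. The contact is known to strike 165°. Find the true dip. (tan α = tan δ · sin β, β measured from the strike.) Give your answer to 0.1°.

49.6°

β = acute angle between strike 165° and section 035° = 50°.
tan(true dip) = tan 42° / sin 50° = 1.1754
true dip = arctan 1.1754 = 49.61°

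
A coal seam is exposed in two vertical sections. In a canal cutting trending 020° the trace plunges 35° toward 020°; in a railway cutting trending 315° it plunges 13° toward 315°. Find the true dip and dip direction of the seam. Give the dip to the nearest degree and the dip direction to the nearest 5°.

true dip 35°, dip direction 025°

Represent each trace as a vector plunging at its apparent dip toward its trend (east-north-up frame): v₁ = (0.280, 0.770, -0.574), v₂ = (-0.689, 0.689, -0.225).
The plane normal is n = v₁ × v₂ ∝ (0.222, 0.458, 0.723).
True dip = arccos(n_z / |n|) = arccos(0.8177) = 35.1°.
Dip direction = atan2(0.222, 0.458) = 26° (azimuth of n's horizontal projection).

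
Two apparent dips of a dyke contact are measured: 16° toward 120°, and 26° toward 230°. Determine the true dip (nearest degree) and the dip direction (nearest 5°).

Represent each trace as a vector plunging at its apparent dip toward its trend (east-north-up frame): v₁ = (0.832, -0.481, -0.276), v₂ = (-0.689, -0.578, -0.438).
n = v₁ × v₂ = (-0.051, -0.555, 0.812) (taken with n_z > 0).
True dip = arccos(n_z / |n|) = arccos(0.8245) = 34.5°.
The horizontal component of n points toward azimuth atan2(n_x, n_y) = 185°, the dip direction.

true dip 34°, dip direction 185°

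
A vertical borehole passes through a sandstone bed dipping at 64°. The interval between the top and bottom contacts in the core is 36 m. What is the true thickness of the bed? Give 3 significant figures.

15.8 m

True thickness t = h · cos(dip) = 36 × cos 64°
t = 36 × 0.4384 = 15.781 m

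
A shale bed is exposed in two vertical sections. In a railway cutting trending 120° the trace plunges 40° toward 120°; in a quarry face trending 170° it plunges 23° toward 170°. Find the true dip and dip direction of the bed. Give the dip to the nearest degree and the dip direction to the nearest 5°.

true dip 40°, dip direction 110°

Represent each trace as a vector plunging at its apparent dip toward its trend (east-north-up frame): v₁ = (0.663, -0.383, -0.643), v₂ = (0.160, -0.907, -0.391).
The plane normal is n = v₁ × v₂ ∝ (0.433, -0.156, 0.540).
Dip δ = arctan(|n_h|/n_z) = arctan(0.460/0.540) = 40.4°.
The horizontal component of n points toward azimuth atan2(n_x, n_y) = 110°, the dip direction.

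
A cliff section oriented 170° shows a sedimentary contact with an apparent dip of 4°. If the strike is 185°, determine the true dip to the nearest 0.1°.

15.1°

β = acute angle between strike 185° and section 170° = 15°.
tan δ = tan α / sin β = tan 4° / sin 15° = 0.0699 / 0.2588 = 0.2702
true dip = arctan 0.2702 = 15.12°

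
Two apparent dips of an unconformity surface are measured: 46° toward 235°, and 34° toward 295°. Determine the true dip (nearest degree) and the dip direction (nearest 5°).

true dip 46°, dip direction 245°

Each apparent-dip line lies in the plane. As unit vectors (x east, y north, z up), v₁ plunges 46°→235° and v₂ plunges 34°→295°.
The plane normal is n = v₁ × v₂ ∝ (-0.475, -0.222, 0.499).
tan δ = √(n_x²+n_y²)/n_z = 0.524/0.499, so δ = 46.4°.
Dip direction = azimuth of (n_x, n_y) = atan2(-0.475, -0.222) = 245°.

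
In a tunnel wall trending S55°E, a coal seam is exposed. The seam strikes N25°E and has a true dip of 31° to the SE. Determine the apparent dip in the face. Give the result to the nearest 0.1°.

30.6°

Angle between strike (N25°E) and section (S55°E): β = 80°.
tan(apparent dip) = tan 31° · sin 80° = 0.5917
apparent dip = arctan 0.5917 = 30.61°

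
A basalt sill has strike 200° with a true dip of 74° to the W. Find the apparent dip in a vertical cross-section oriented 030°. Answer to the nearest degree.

Angle between strike (200°) and section (030°): β = 10°.
tan α = tan 74° × sin 10° = 3.4874 × 0.1736 = 0.6056
α = arctan(0.6056) = 31.20°

31°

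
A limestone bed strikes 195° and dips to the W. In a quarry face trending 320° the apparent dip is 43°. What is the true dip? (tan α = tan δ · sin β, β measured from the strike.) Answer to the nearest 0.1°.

β = acute angle between strike 195° and section 320° = 55°.
tan δ = tan α / sin β = tan 43° / sin 55° = 0.9325 / 0.8192 = 1.1384
δ = arctan(1.1384) = 48.70°

48.7°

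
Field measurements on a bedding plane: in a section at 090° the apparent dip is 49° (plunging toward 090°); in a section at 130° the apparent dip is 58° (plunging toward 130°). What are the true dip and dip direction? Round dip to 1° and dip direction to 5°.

true dip 58°, dip direction 135°

Represent each trace as a vector plunging at its apparent dip toward its trend (east-north-up frame): v₁ = (0.656, 0.000, -0.755), v₂ = (0.406, -0.341, -0.848).
n = v₁ × v₂ = (0.257, -0.250, 0.223) (taken with n_z > 0).
tan δ = √(n_x²+n_y²)/n_z = 0.359/0.223, so δ = 58.1°.
Dip direction = atan2(0.257, -0.250) = 134° (azimuth of n's horizontal projection).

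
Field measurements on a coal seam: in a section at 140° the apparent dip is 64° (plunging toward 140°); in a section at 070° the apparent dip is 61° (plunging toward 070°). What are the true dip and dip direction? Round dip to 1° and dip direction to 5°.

true dip 67°, dip direction 110°

The two traces are lines in the plane: v₁ = (sin 140°·cos 64°, cos 140°·cos 64°, −sin 64°), v₂ = (sin 70°·cos 61°, cos 70°·cos 61°, −sin 61°).
n = v₁ × v₂ = (0.443, -0.163, 0.200) (taken with n_z > 0).
Dip δ = arctan(|n_h|/n_z) = arctan(0.472/0.200) = 67.1°.
Dip direction = atan2(0.443, -0.163) = 110° (azimuth of n's horizontal projection).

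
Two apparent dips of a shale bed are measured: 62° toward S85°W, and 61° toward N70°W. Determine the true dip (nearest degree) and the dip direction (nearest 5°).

true dip 62°, dip direction 270°

Represent each trace as a vector plunging at its apparent dip toward its trend (east-north-up frame): v₁ = (-0.468, -0.041, -0.883), v₂ = (-0.456, 0.166, -0.875).
The plane normal is n = v₁ × v₂ ∝ (-0.182, 0.007, 0.096).
tan δ = √(n_x²+n_y²)/n_z = 0.182/0.096, so δ = 62.2°.
The horizontal component of n points toward azimuth atan2(n_x, n_y) = 272°, the dip direction.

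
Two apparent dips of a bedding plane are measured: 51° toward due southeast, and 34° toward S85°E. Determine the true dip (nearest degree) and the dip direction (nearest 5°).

true dip 53°, dip direction 155°

Represent each trace as a vector plunging at its apparent dip toward its trend (east-north-up frame): v₁ = (0.445, -0.445, -0.777), v₂ = (0.826, -0.072, -0.559).
The plane normal is n = v₁ × v₂ ∝ (0.193, -0.393, 0.335).
tan δ = √(n_x²+n_y²)/n_z = 0.438/0.335, so δ = 52.5°.
Dip direction = atan2(0.193, -0.393) = 154° (azimuth of n's horizontal projection).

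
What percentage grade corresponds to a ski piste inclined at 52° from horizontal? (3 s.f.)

128%

grade % = 100 × tan 52° = 100 × 1.2799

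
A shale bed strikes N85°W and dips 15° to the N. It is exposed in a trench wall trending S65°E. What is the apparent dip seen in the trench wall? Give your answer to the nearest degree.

5°

The strike is N85°W and the section trends S65°E; the acute angle between them is β = 20°.
tan(apparent dip) = tan 15° · sin 20° = 0.0916
α = arctan(0.0916) = 5.24°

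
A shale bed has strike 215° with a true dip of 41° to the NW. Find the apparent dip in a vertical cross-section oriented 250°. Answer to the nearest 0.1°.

26.5°

Angle between strike (215°) and section (250°): β = 35°.
tan(apparent dip) = tan 41° · sin 35° = 0.4986
apparent dip = arctan 0.4986 = 26.50°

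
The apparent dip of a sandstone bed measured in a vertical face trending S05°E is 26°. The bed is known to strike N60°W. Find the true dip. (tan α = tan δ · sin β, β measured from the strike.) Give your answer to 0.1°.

β = acute angle between strike N60°W and section S05°E = 55°.
tan δ = tan α / sin β = tan 26° / sin 55° = 0.4877 / 0.8192 = 0.5954
δ = arctan(0.5954) = 30.77°

30.8°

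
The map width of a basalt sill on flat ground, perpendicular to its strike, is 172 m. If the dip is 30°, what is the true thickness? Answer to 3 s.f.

86.0 m

True thickness t = w · sin(dip) = 172 × sin 30°
t = 172 × 0.5000 = 86.000 m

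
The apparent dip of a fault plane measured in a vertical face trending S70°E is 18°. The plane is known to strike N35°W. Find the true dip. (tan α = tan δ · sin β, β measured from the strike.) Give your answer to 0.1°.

The section is 35° from the strike.
tan(true dip) = tan 18° / sin 35° = 0.5665
true dip = arctan 0.5665 = 29.53°

29.5°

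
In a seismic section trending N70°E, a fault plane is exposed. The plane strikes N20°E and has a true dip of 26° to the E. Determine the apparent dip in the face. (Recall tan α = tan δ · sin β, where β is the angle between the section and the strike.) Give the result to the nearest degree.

The strike is N20°E and the section trends N70°E; the acute angle between them is β = 50°.
tan(apparent dip) = tan 26° · sin 50° = 0.3736
α = arctan(0.3736) = 20.49°

20°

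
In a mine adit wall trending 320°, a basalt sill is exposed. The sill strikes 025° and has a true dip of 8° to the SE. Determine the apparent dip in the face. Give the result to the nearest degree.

7°

The section lies 65° from the strike.
tan α = tan 8° × sin 65° = 0.1405 × 0.9063 = 0.1274
apparent dip = arctan 0.1274 = 7.26°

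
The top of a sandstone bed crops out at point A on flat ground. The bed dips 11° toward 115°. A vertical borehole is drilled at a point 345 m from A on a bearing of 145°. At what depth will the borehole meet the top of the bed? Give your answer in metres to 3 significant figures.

The hole lies 30° from the dip direction, so the down-dip offset is 345 × cos 30° = 298.78 m.
Depth = down-dip offset × tan(dip) = 298.78 × tan 11° = 298.78 × 0.1944
Depth = 58.08 m

58.1 m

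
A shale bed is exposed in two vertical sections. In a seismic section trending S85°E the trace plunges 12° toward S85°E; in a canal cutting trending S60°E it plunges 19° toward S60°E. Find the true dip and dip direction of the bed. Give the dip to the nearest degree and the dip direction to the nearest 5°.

true dip 23°, dip direction 155°

Represent each trace as a vector plunging at its apparent dip toward its trend (east-north-up frame): v₁ = (0.974, -0.085, -0.208), v₂ = (0.819, -0.473, -0.326).
Cross product v₁ × v₂ gives the pole to the plane: n ∝ (0.071, -0.147, 0.391).
True dip = arccos(n_z / |n|) = arccos(0.9229) = 22.6°.
Dip direction = azimuth of (n_x, n_y) = atan2(0.071, -0.147) = 154°.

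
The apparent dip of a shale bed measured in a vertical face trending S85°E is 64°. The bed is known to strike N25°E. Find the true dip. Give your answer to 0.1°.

65.4°

The section is 70° from the strike.
tan(true dip) = tan 64° / sin 70° = 2.1819
true dip = arctan 2.1819 = 65.38°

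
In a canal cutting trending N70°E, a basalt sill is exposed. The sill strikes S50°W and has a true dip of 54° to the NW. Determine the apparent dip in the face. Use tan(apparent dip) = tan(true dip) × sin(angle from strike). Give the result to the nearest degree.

Angle between strike (S50°W) and section (N70°E): β = 20°.
tan α = tan 54° × sin 20° = 1.3764 × 0.3420 = 0.4708
apparent dip = arctan 0.4708 = 25.21°

25°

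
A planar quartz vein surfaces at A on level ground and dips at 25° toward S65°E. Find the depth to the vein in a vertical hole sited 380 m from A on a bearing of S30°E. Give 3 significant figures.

145 m

The hole lies 35° from the dip direction, so the down-dip offset is 380 × cos 35° = 311.28 m.
Depth = down-dip offset × tan(dip) = 311.28 × tan 25° = 311.28 × 0.4663
Depth = 145.15 m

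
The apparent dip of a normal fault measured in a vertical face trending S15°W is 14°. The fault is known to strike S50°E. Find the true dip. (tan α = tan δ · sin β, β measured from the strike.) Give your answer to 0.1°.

β = acute angle between strike S50°E and section S15°W = 65°.
tan δ = tan α / sin β = tan 14° / sin 65° = 0.2493 / 0.9063 = 0.2751
true dip = arctan 0.2751 = 15.38°

15.4°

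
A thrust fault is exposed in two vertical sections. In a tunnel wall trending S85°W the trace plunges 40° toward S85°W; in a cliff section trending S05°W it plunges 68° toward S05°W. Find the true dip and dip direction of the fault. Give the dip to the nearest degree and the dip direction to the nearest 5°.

true dip 68°, dip direction 195°

Each apparent-dip line lies in the plane. As unit vectors (x east, y north, z up), v₁ plunges 40°→S85°W and v₂ plunges 68°→S05°W.
The plane normal is n = v₁ × v₂ ∝ (-0.178, -0.687, 0.283).
True dip = arccos(n_z / |n|) = arccos(0.3701) = 68.3°.
Dip direction = atan2(-0.178, -0.687) = 195° (azimuth of n's horizontal projection).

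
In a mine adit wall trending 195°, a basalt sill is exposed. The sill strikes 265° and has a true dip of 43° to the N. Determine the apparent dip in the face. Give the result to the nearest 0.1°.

41.2°

The section lies 70° from the strike.
tan(apparent dip) = tan 43° · sin 70° = 0.8763
apparent dip = arctan 0.8763 = 41.23°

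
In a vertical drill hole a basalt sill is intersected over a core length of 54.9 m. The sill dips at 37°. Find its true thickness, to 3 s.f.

True thickness t = h · cos(dip) = 54.9 × cos 37°
t = 54.9 × 0.7986 = 43.845 m

43.8 m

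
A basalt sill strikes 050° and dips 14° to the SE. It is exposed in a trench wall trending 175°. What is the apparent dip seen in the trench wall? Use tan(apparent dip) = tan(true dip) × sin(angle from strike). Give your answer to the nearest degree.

12°

The section lies 55° from the strike.
tan α = tan 14° × sin 55° = 0.2493 × 0.8192 = 0.2042
α = arctan(0.2042) = 11.54°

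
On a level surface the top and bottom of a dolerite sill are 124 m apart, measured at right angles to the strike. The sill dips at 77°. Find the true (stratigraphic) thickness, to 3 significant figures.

121 m

True thickness t = w · sin(dip) = 124 × sin 77°
t = 124 × 0.9744 = 120.822 m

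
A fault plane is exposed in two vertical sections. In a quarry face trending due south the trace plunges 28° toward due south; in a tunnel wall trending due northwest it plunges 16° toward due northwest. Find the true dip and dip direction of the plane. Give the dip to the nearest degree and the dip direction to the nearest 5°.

true dip 47°, dip direction 240°

Represent each trace as a vector plunging at its apparent dip toward its trend (east-north-up frame): v₁ = (0.000, -0.883, -0.469), v₂ = (-0.680, 0.680, -0.276).
n = v₁ × v₂ = (-0.562, -0.319, 0.600) (taken with n_z > 0).
tan δ = √(n_x²+n_y²)/n_z = 0.647/0.600, so δ = 47.1°.
The horizontal component of n points toward azimuth atan2(n_x, n_y) = 240°, the dip direction.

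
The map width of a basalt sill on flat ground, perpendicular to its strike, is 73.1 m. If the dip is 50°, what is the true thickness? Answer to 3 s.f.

56.0 m

True thickness t = w · sin(dip) = 73.1 × sin 50°
t = 73.1 × 0.7660 = 55.998 m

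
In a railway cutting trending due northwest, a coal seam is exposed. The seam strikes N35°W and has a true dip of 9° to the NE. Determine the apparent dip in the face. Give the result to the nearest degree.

Angle between strike (N35°W) and section (due northwest): β = 10°.
tan α = tan 9° × sin 10° = 0.1584 × 0.1736 = 0.0275
apparent dip = arctan 0.0275 = 1.58°

2°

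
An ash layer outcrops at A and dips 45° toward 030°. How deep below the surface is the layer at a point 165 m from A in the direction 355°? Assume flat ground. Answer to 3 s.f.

The hole lies 35° from the dip direction, so the down-dip offset is 165 × cos 35° = 135.16 m.
Depth = down-dip offset × tan(dip) = 135.16 × tan 45° = 135.16 × 1.0000
Depth = 135.16 m

135 m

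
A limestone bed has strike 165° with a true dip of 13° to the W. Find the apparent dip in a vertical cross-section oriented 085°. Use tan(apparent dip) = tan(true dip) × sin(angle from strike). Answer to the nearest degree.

The strike is 165° and the section trends 085°; the acute angle between them is β = 80°.
tan α = tan 13° × sin 80° = 0.2309 × 0.9848 = 0.2274
α = arctan(0.2274) = 12.81°

13°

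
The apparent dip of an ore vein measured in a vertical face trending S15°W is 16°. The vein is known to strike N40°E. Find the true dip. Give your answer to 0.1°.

β = acute angle between strike N40°E and section S15°W = 25°.
tan(true dip) = tan 16° / sin 25° = 0.6785
true dip = arctan 0.6785 = 34.16°

34.2°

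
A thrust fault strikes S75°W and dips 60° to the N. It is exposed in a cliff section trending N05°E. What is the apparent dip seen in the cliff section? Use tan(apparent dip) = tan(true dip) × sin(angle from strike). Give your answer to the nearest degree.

Angle between strike (S75°W) and section (N05°E): β = 70°.
tan(apparent dip) = tan 60° · sin 70° = 1.6276
α = arctan(1.6276) = 58.43°

58°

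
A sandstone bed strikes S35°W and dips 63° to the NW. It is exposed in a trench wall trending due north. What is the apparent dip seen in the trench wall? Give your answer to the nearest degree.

The section lies 35° from the strike.
tan α = tan 63° × sin 35° = 1.9626 × 0.5736 = 1.1257
α = arctan(1.1257) = 48.38°

48°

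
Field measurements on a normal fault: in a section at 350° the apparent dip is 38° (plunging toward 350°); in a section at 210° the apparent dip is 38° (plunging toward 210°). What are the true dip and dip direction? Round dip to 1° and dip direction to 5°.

true dip 66°, dip direction 280°

Each apparent-dip line lies in the plane. As unit vectors (x east, y north, z up), v₁ plunges 38°→350° and v₂ plunges 38°→210°.
The plane normal is n = v₁ × v₂ ∝ (-0.898, 0.158, 0.399).
tan δ = √(n_x²+n_y²)/n_z = 0.912/0.399, so δ = 66.4°.
Dip direction = azimuth of (n_x, n_y) = atan2(-0.898, 0.158) = 280°.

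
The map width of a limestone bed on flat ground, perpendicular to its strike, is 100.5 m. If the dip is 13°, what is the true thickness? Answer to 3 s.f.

22.6 m

True thickness t = w · sin(dip) = 100.5 × sin 13°
t = 100.5 × 0.2250 = 22.608 m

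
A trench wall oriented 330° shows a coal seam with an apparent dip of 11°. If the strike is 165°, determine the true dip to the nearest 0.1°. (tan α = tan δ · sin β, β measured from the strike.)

36.9°

The section is 15° from the strike.
tan δ = tan α / sin β = tan 11° / sin 15° = 0.1944 / 0.2588 = 0.7510
δ = arctan(0.7510) = 36.91°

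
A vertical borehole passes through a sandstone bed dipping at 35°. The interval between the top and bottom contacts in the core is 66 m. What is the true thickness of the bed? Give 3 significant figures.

True thickness t = h · cos(dip) = 66 × cos 35°
t = 66 × 0.8192 = 54.064 m

54.1 m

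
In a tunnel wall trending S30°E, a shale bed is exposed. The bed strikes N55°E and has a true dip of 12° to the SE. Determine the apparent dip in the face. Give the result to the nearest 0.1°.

Angle between strike (N55°E) and section (S30°E): β = 85°.
tan(apparent dip) = tan 12° · sin 85° = 0.2117
α = arctan(0.2117) = 11.96°

12.0°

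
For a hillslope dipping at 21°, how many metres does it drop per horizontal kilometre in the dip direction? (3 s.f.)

384 m

drop per km = 1000 × tan 21° = 1000 × 0.3839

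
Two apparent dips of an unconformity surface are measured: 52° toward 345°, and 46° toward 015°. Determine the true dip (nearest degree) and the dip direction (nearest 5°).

true dip 52°, dip direction 340°

Each apparent-dip line lies in the plane. As unit vectors (x east, y north, z up), v₁ plunges 52°→345° and v₂ plunges 46°→015°.
The plane normal is n = v₁ × v₂ ∝ (-0.101, 0.256, 0.214).
True dip = arccos(n_z / |n|) = arccos(0.6132) = 52.2°.
The horizontal component of n points toward azimuth atan2(n_x, n_y) = 338°, the dip direction.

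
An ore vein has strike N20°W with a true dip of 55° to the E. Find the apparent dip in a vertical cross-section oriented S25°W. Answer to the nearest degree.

45°

The strike is N20°W and the section trends S25°W; the acute angle between them is β = 45°.
tan α = tan 55° × sin 45° = 1.4281 × 0.7071 = 1.0099
α = arctan(1.0099) = 45.28°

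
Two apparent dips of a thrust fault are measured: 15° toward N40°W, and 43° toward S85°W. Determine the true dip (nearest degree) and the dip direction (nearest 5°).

true dip 45°, dip direction 245°

Each apparent-dip line lies in the plane. As unit vectors (x east, y north, z up), v₁ plunges 15°→N40°W and v₂ plunges 43°→S85°W.
Cross product v₁ × v₂ gives the pole to the plane: n ∝ (-0.521, -0.235, 0.579).
True dip = arccos(n_z / |n|) = arccos(0.7114) = 44.6°.
Dip direction = azimuth of (n_x, n_y) = atan2(-0.521, -0.235) = 246°.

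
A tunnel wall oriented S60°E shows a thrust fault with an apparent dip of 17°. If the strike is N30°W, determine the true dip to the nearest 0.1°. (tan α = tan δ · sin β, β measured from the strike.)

β = acute angle between strike N30°W and section S60°E = 30°.
tan δ = tan α / sin β = tan 17° / sin 30° = 0.3057 / 0.5000 = 0.6115
true dip = arctan 0.6115 = 31.44°

31.4°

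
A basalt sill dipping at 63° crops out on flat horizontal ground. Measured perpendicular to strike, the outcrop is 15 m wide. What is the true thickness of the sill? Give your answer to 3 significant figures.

13.4 m

True thickness t = w · sin(dip) = 15 × sin 63°
t = 15 × 0.8910 = 13.365 m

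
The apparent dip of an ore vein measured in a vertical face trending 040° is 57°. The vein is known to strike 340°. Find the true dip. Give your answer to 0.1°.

β = acute angle between strike 340° and section 040° = 60°.
tan δ = tan α / sin β = tan 57° / sin 60° = 1.5399 / 0.8660 = 1.7781
true dip = arctan 1.7781 = 60.65°

60.6°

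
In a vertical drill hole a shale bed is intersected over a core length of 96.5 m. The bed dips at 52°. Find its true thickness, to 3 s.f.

59.4 m

True thickness t = h · cos(dip) = 96.5 × cos 52°
t = 96.5 × 0.6157 = 59.411 m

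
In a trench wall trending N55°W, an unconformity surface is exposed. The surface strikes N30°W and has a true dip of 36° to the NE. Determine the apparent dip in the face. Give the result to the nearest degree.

The strike is N30°W and the section trends N55°W; the acute angle between them is β = 25°.
tan(apparent dip) = tan 36° · sin 25° = 0.3071
apparent dip = arctan 0.3071 = 17.07°

17°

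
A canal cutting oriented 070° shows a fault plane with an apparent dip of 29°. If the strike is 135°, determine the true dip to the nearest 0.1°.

31.5°

The section is 65° from the strike.
tan δ = tan α / sin β = tan 29° / sin 65° = 0.5543 / 0.9063 = 0.6116
true dip = arctan 0.6116 = 31.45°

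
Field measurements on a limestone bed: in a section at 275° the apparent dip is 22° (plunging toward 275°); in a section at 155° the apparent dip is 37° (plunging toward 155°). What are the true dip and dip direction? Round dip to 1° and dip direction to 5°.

true dip 50°, dip direction 205°

Each apparent-dip line lies in the plane. As unit vectors (x east, y north, z up), v₁ plunges 22°→275° and v₂ plunges 37°→155°.
The plane normal is n = v₁ × v₂ ∝ (-0.320, -0.682, 0.641).
True dip = arccos(n_z / |n|) = arccos(0.6481) = 49.6°.
Dip direction = azimuth of (n_x, n_y) = atan2(-0.320, -0.682) = 205°.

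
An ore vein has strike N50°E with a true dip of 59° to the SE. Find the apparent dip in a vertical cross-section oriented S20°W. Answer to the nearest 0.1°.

39.8°

The strike is N50°E and the section trends S20°W; the acute angle between them is β = 30°.
tan(apparent dip) = tan 59° · sin 30° = 0.8321
apparent dip = arctan 0.8321 = 39.77°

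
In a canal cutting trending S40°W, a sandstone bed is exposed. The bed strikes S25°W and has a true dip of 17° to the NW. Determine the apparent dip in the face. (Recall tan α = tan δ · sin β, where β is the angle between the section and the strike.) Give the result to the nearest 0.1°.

The strike is S25°W and the section trends S40°W; the acute angle between them is β = 15°.
tan α = tan 17° × sin 15° = 0.3057 × 0.2588 = 0.0791
apparent dip = arctan 0.0791 = 4.52°

4.5°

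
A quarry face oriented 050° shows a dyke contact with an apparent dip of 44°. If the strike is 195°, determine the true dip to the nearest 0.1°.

59.3°

β = acute angle between strike 195° and section 050° = 35°.
tan δ = tan α / sin β = tan 44° / sin 35° = 0.9657 / 0.5736 = 1.6836
true dip = arctan 1.6836 = 59.29°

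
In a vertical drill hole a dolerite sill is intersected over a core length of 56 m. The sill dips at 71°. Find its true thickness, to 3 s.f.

18.2 m

True thickness t = h · cos(dip) = 56 × cos 71°
t = 56 × 0.3256 = 18.232 m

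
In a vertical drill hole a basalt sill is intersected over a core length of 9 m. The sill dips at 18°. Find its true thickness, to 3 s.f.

8.56 m

True thickness t = h · cos(dip) = 9 × cos 18°
t = 9 × 0.9511 = 8.560 m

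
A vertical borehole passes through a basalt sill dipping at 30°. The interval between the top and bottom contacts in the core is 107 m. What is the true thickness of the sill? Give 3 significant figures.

92.7 m

True thickness t = h · cos(dip) = 107 × cos 30°
t = 107 × 0.8660 = 92.665 m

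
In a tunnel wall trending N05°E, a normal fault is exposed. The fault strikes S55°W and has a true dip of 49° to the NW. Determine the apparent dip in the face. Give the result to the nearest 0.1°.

Angle between strike (S55°W) and section (N05°E): β = 50°.
tan α = tan 49° × sin 50° = 1.1504 × 0.7660 = 0.8812
α = arctan(0.8812) = 41.39°

41.4°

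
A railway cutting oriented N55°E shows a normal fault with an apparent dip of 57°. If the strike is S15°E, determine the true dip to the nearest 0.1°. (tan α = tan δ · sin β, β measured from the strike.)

The section is 70° from the strike.
tan δ = tan α / sin β = tan 57° / sin 70° = 1.5399 / 0.9397 = 1.6387
true dip = arctan 1.6387 = 58.61°

58.6°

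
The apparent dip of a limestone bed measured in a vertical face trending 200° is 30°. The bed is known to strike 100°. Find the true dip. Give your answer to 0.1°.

The section is 80° from the strike.
tan(true dip) = tan 30° / sin 80° = 0.5863
δ = arctan(0.5863) = 30.38°

30.4°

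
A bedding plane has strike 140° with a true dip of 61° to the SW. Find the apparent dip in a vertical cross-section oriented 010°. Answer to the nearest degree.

54°

The strike is 140° and the section trends 010°; the acute angle between them is β = 50°.
tan α = tan 61° × sin 50° = 1.8040 × 0.7660 = 1.3820
apparent dip = arctan 1.3820 = 54.11°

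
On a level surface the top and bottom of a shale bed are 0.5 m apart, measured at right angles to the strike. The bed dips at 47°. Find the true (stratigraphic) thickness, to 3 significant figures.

0.366 m

True thickness t = w · sin(dip) = 0.5 × sin 47°
t = 0.5 × 0.7314 = 0.366 m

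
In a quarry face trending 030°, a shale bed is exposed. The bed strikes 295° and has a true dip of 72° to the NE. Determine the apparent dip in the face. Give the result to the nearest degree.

72°

The strike is 295° and the section trends 030°; the acute angle between them is β = 85°.
tan α = tan 72° × sin 85° = 3.0777 × 0.9962 = 3.0660
apparent dip = arctan 3.0660 = 71.94°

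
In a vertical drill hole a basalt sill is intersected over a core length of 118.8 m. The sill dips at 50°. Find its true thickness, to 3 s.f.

True thickness t = h · cos(dip) = 118.8 × cos 50°
t = 118.8 × 0.6428 = 76.363 m

76.4 m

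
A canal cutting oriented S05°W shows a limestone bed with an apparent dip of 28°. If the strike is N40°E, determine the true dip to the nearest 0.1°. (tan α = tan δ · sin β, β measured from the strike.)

42.8°

β = acute angle between strike N40°E and section S05°W = 35°.
tan(true dip) = tan 28° / sin 35° = 0.9270
true dip = arctan 0.9270 = 42.83°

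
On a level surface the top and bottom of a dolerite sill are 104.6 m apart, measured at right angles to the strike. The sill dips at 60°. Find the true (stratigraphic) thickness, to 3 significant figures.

90.6 m

True thickness t = w · sin(dip) = 104.6 × sin 60°
t = 104.6 × 0.8660 = 90.586 m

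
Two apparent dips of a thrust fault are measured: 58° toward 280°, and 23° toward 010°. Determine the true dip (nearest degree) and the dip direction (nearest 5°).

The two traces are lines in the plane: v₁ = (sin 280°·cos 58°, cos 280°·cos 58°, −sin 58°), v₂ = (sin 10°·cos 23°, cos 10°·cos 23°, −sin 23°).
The plane normal is n = v₁ × v₂ ∝ (-0.733, 0.339, 0.488).
tan δ = √(n_x²+n_y²)/n_z = 0.808/0.488, so δ = 58.9°.
Dip direction = atan2(-0.733, 0.339) = 295° (azimuth of n's horizontal projection).

true dip 59°, dip direction 295°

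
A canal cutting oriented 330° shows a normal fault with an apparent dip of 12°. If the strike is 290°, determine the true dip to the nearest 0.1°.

18.3°

The section is 40° from the strike.
tan δ = tan α / sin β = tan 12° / sin 40° = 0.2126 / 0.6428 = 0.3307
true dip = arctan 0.3307 = 18.30°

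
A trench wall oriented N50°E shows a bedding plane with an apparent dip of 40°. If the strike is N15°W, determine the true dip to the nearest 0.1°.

42.8°

β = acute angle between strike N15°W and section N50°E = 65°.
tan δ = tan α / sin β = tan 40° / sin 65° = 0.8391 / 0.9063 = 0.9258
true dip = arctan 0.9258 = 42.79°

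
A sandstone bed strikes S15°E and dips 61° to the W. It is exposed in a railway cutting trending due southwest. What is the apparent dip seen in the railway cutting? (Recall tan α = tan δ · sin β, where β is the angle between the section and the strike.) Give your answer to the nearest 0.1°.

57.4°

Angle between strike (S15°E) and section (due southwest): β = 60°.
tan(apparent dip) = tan 61° · sin 60° = 1.5624
α = arctan(1.5624) = 57.38°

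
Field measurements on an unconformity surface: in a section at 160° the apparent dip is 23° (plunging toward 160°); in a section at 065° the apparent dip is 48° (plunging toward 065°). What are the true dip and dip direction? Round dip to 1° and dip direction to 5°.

The two traces are lines in the plane: v₁ = (sin 160°·cos 23°, cos 160°·cos 23°, −sin 23°), v₂ = (sin 65°·cos 48°, cos 65°·cos 48°, −sin 48°).
Cross product v₁ × v₂ gives the pole to the plane: n ∝ (0.753, -0.003, 0.614).
tan δ = √(n_x²+n_y²)/n_z = 0.753/0.614, so δ = 50.8°.
The horizontal component of n points toward azimuth atan2(n_x, n_y) = 90°, the dip direction.

true dip 51°, dip direction 090°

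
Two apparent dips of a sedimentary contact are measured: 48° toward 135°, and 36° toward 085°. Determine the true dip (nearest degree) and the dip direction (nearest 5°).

true dip 48°, dip direction 135°

The two traces are lines in the plane: v₁ = (sin 135°·cos 48°, cos 135°·cos 48°, −sin 48°), v₂ = (sin 85°·cos 36°, cos 85°·cos 36°, −sin 36°).
The plane normal is n = v₁ × v₂ ∝ (0.331, -0.321, 0.415).
Dip δ = arctan(|n_h|/n_z) = arctan(0.461/0.415) = 48.0°.
The horizontal component of n points toward azimuth atan2(n_x, n_y) = 134°, the dip direction.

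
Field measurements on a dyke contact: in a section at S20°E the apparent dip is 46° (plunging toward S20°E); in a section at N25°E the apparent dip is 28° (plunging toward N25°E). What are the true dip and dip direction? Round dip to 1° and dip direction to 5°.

Represent each trace as a vector plunging at its apparent dip toward its trend (east-north-up frame): v₁ = (0.238, -0.653, -0.719), v₂ = (0.373, 0.800, -0.469).
n = v₁ × v₂ = (0.882, -0.157, 0.434) (taken with n_z > 0).
True dip = arccos(n_z / |n|) = arccos(0.4357) = 64.2°.
Dip direction = atan2(0.882, -0.157) = 100° (azimuth of n's horizontal projection).

true dip 64°, dip direction 100°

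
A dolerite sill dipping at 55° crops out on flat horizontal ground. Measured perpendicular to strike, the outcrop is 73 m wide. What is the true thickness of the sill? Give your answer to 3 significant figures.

59.8 m

True thickness t = w · sin(dip) = 73 × sin 55°
t = 73 × 0.8192 = 59.798 m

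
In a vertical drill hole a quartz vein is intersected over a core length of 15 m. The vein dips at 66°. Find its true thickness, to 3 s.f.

6.10 m

True thickness t = h · cos(dip) = 15 × cos 66°
t = 15 × 0.4067 = 6.101 m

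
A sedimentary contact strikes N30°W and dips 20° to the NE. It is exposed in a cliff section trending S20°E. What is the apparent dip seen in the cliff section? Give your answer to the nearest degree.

The section lies 10° from the strike.
tan α = tan 20° × sin 10° = 0.3640 × 0.1736 = 0.0632
α = arctan(0.0632) = 3.62°

4°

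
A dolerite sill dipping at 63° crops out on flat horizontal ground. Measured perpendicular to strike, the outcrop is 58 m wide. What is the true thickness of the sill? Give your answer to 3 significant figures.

True thickness t = w · sin(dip) = 58 × sin 63°
t = 58 × 0.8910 = 51.678 m

51.7 m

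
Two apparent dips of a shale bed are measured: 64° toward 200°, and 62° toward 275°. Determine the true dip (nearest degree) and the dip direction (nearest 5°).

true dip 68°, dip direction 235°

The two traces are lines in the plane: v₁ = (sin 200°·cos 64°, cos 200°·cos 64°, −sin 64°), v₂ = (sin 275°·cos 62°, cos 275°·cos 62°, −sin 62°).
Cross product v₁ × v₂ gives the pole to the plane: n ∝ (-0.400, -0.288, 0.199).
True dip = arccos(n_z / |n|) = arccos(0.3738) = 68.1°.
Dip direction = azimuth of (n_x, n_y) = atan2(-0.400, -0.288) = 234°.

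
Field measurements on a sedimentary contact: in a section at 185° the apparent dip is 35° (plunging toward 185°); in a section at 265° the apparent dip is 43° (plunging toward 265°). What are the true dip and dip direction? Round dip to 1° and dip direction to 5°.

true dip 47°, dip direction 235°

The two traces are lines in the plane: v₁ = (sin 185°·cos 35°, cos 185°·cos 35°, −sin 35°), v₂ = (sin 265°·cos 43°, cos 265°·cos 43°, −sin 43°).
Cross product v₁ × v₂ gives the pole to the plane: n ∝ (-0.520, -0.369, 0.590).
Dip δ = arctan(|n_h|/n_z) = arctan(0.638/0.590) = 47.2°.
The horizontal component of n points toward azimuth atan2(n_x, n_y) = 235°, the dip direction.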